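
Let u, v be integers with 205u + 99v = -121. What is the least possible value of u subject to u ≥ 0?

gcd(205, 99):
  205 = 2·99 + 7
  99 = 14·7 + 1
  7 = 7·1
so gcd(205, 99) = 1.
1 divides -121, so solutions exist.
Back-substitute for Bézout coefficients:
  1 = 99 - 14·7
  ... = 205·(-14) + 99·(29)
Scale by -121/1 = -121: (u₀, v₀) = (1694, -3509).
General solution: u = 1694 + 99t, v = -3509 - 205t for integer t.
u ≥ 0: smallest is 1694 mod 99 = 11 (at t = -17), with v = -24.

11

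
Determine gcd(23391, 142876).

gcd(142876, 23391):
  142876 = 6·23391 + 2530
  23391 = 9·2530 + 621
  2530 = 4·621 + 46
  621 = 13·46 + 23
  46 = 2·23
so gcd(142876, 23391) = 23.

23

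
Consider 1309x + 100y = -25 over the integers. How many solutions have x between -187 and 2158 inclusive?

23

gcd(1309, 100):
  1309 = 13×100 + 9
  100 = 11×9 + 1
  9 = 9×1
so gcd(1309, 100) = 1.
Back-substitute for Bézout coefficients:
  1 = 100 - 11×9
  ... = 1309×(-11) + 100×(144)
Scale by -25: particular solution (275, -3600); reduce x mod 100: (75, -982).
General solution: x = 75 + 100t, y = -982 - 1309t for integer t.
-187 ≤ 75 + 100t ≤ 2158 gives t ∈ [-2, 20], which is 23 values.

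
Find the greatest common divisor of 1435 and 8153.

gcd(8153, 1435):
  8153 = 5·1435 + 978
  1435 = 1·978 + 457
  978 = 2·457 + 64
  457 = 7·64 + 9
  64 = 7·9 + 1
  9 = 9·1
so gcd(8153, 1435) = 1.

1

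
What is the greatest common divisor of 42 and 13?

1

gcd(42, 13):
  42 = 3*13 + 3
  13 = 4*3 + 1
  3 = 3*1
so gcd(42, 13) = 1.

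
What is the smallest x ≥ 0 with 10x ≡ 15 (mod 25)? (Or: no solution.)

gcd(25, 10) = 5  (25 = 2×10 + 5, 10 = 2×5).
5 divides 15, so solutions exist.
Back-substituting, 10×(-2) + 25×(1) = 5.
So 10×(-2) ≡ 5 (mod 25); multiply by 3: x ≡ -6 (mod 5).
Smallest nonnegative: x = -6 mod 5 = 4.

4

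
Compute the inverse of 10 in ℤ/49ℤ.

gcd(49, 10) = 1  (49 = 4×10 + 9, 10 = 1×9 + 1, 9 = 9×1).
Back-substituting, 10×(5) + 49×(-1) = 1.
So 10×5 ≡ 1 (mod 49), and 5 mod 49 = 5.

5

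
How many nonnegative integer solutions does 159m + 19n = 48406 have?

16

gcd(159, 19) = 1  (159 = 8×19 + 7, 19 = 2×7 + 5, 7 = 1×5 + 2, 5 = 2×2 + 1, 2 = 2×1).
Back-substituting, 159×(-8) + 19×(67) = 1.
Scale by 48406: one solution is (-387248, 3243202). Reduce m mod 19: (10, 2464).
General: m = 10 + 19t, n = 2464 - 159t.
m ≥ 0 ⇒ t ≥ 0; n ≥ 0 ⇒ t ≤ 15. So t ∈ [0, 15]: 16 solutions.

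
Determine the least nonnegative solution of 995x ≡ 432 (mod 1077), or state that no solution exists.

21

gcd(1077, 995) = 1  (1077 = 1*995 + 82, 995 = 12*82 + 11, 82 = 7*11 + 5, 11 = 2*5 + 1, 5 = 5*1).
1 divides 432, so solutions exist.
Back-substituting, 995*(197) + 1077*(-182) = 1.
So 995*(197) ≡ 1 (mod 1077); multiply by 432: x ≡ 85104 (mod 1077).
Smallest nonnegative: x = 85104 mod 1077 = 21.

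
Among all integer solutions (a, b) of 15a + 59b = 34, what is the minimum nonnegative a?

gcd(59, 15) = 1  (59 = 3*15 + 14, 15 = 1*14 + 1, 14 = 14*1).
1 divides 34, so solutions exist.
Back-substituting, 15*(4) + 59*(-1) = 1.
Scale by 34/1 = 34: (a₀, b₀) = (136, -34).
General solution: a = 136 + 59t, b = -34 - 15t for integer t.
a ≥ 0: smallest is 136 mod 59 = 18 (at t = -2), with b = -4.

18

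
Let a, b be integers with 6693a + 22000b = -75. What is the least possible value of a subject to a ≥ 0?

20225

gcd(22000, 6693) = 1.
1 divides -75, so solutions exist.
By Bézout, 6693×(-1443) + 22000×(439) = 1.
Scale by -75/1 = -75: (a₀, b₀) = (108225, -32925).
General solution: a = 108225 + 22000t, b = -32925 - 6693t for integer t.
a ≥ 0: smallest is 108225 mod 22000 = 20225 (at t = -4), with b = -6153.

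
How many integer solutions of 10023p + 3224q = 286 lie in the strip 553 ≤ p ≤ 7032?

26

gcd(10023, 3224) = 13  (10023 = 3·3224 + 351, 3224 = 9·351 + 65, 351 = 5·65 + 26, 65 = 2·26 + 13, 26 = 2·13).
Back-substituting, 10023·(-101) + 3224·(314) = 13.
Scale by 22: particular solution (-2222, 6908); reduce p mod 248: (10, -31).
General solution: p = 10 + 248t, q = -31 - 771t for integer t.
553 ≤ 10 + 248t ≤ 7032 gives t ∈ [3, 28], which is 26 values.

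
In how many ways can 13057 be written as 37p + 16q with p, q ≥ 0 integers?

gcd(37, 16) = 1  (37 = 2*16 + 5, 16 = 3*5 + 1, 5 = 5*1).
Back-substituting, 37*(-3) + 16*(7) = 1.
Scale by 13057: one solution is (-39171, 91399). Reduce p mod 16: (13, 786).
General: p = 13 + 16t, q = 786 - 37t.
p ≥ 0 ⇒ t ≥ 0; q ≥ 0 ⇒ t ≤ 21. So t ∈ [0, 21]: 22 solutions.

22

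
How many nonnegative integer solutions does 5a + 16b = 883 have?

gcd(16, 5):
  16 = 3×5 + 1
  5 = 5×1
so gcd(16, 5) = 1.
Back-substitute for Bézout coefficients:
  1 = 16 - 3×5
  ... = 5×(-3) + 16×(1)
Scale by 883: one solution is (-2649, 883). Reduce a mod 16: (7, 53).
General: a = 7 + 16t, b = 53 - 5t.
a ≥ 0 ⇒ t ≥ 0; b ≥ 0 ⇒ t ≤ 10. So t ∈ [0, 10]: 11 solutions.

11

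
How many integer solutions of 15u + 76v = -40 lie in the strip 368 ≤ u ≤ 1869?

19

gcd(76, 15):
  76 = 5*15 + 1
  15 = 15*1
so gcd(76, 15) = 1.
Back-substitute for Bézout coefficients:
  1 = 76 - 5*15
  ... = 15*(-5) + 76*(1)
Scale by -40: particular solution (200, -40); reduce u mod 76: (48, -10).
General solution: u = 48 + 76t, v = -10 - 15t for integer t.
368 ≤ 48 + 76t ≤ 1869 gives t ∈ [5, 23], which is 19 values.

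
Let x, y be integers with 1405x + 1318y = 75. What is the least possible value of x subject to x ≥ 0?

319

gcd(1405, 1318) = 1.
1 divides 75, so solutions exist.
By Bézout, 1405·(303) + 1318·(-323) = 1.
Scale by 75/1 = 75: (x₀, y₀) = (22725, -24225).
General solution: x = 22725 + 1318t, y = -24225 - 1405t for integer t.
x ≥ 0: smallest is 22725 mod 1318 = 319 (at t = -17), with y = -340.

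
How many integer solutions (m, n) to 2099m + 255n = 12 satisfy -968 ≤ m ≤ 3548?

gcd(2099, 255) = 1  (2099 = 8·255 + 59, 255 = 4·59 + 19, 59 = 3·19 + 2, 19 = 9·2 + 1, 2 = 2·1).
Back-substituting, 2099·(-121) + 255·(996) = 1.
Scale by 12: particular solution (-1452, 11952); reduce m mod 255: (78, -642).
General solution: m = 78 + 255t, n = -642 - 2099t for integer t.
-968 ≤ 78 + 255t ≤ 3548 gives t ∈ [-4, 13], which is 18 values.

18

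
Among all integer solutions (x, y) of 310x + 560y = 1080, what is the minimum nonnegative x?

gcd(560, 310) = 10  (560 = 1*310 + 250, 310 = 1*250 + 60, 250 = 4*60 + 10, 60 = 6*10).
10 divides 1080, so solutions exist.
Back-substituting, 310*(-9) + 560*(5) = 10.
Scale by 1080/10 = 108: (x₀, y₀) = (-972, 540).
General solution: x = -972 + 56t, y = 540 - 31t for integer t.
x ≥ 0: smallest is -972 mod 56 = 36 (at t = 18), with y = -18.

36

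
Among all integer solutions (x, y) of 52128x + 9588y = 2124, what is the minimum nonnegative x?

gcd(52128, 9588):
  52128 = 5*9588 + 4188
  9588 = 2*4188 + 1212
  4188 = 3*1212 + 552
  1212 = 2*552 + 108
  552 = 5*108 + 12
  108 = 9*12
so gcd(52128, 9588) = 12.
12 divides 2124, so solutions exist.
Back-substitute for Bézout coefficients:
  12 = 552 - 5*108
  ... = 52128*(87) + 9588*(-473)
Scale by 2124/12 = 177: (x₀, y₀) = (15399, -83721).
General solution: x = 15399 + 799t, y = -83721 - 4344t for integer t.
x ≥ 0: smallest is 15399 mod 799 = 218 (at t = -19), with y = -1185.

218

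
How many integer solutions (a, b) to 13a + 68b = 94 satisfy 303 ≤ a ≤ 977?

10

gcd(68, 13) = 1.
By Bézout, 13*(21) + 68*(-4) = 1.
Particular solution: (2, 1).
General solution: a = 2 + 68t, b = 1 - 13t for integer t.
303 ≤ 2 + 68t ≤ 977 gives t ∈ [5, 14], which is 10 values.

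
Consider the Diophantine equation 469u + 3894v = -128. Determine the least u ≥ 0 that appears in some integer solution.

gcd(3894, 469) = 1  (3894 = 8×469 + 142, 469 = 3×142 + 43, 142 = 3×43 + 13, 43 = 3×13 + 4, 13 = 3×4 + 1, 4 = 4×1).
1 divides -128, so solutions exist.
Back-substituting, 469×(-905) + 3894×(109) = 1.
Scale by -128/1 = -128: (u₀, v₀) = (115840, -13952).
General solution: u = 115840 + 3894t, v = -13952 - 469t for integer t.
u ≥ 0: smallest is 115840 mod 3894 = 2914 (at t = -29), with v = -351.

2914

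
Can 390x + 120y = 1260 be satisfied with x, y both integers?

yes

gcd(390, 120):
  390 = 3*120 + 30
  120 = 4*30
so gcd(390, 120) = 30.
30 divides 1260, so integer solutions exist.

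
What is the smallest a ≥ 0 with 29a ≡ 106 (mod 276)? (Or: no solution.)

194

gcd(276, 29) = 1  (276 = 9·29 + 15, 29 = 1·15 + 14, 15 = 1·14 + 1, 14 = 14·1).
1 divides 106, so solutions exist.
Back-substituting, 29·(-19) + 276·(2) = 1.
So 29·(-19) ≡ 1 (mod 276); multiply by 106: a ≡ -2014 (mod 276).
Smallest nonnegative: a = -2014 mod 276 = 194.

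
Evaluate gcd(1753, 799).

1

gcd(1753, 799) = 1  (1753 = 2*799 + 155, 799 = 5*155 + 24, 155 = 6*24 + 11, 24 = 2*11 + 2, 11 = 5*2 + 1, 2 = 2*1).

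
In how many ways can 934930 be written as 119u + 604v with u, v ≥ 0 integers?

13

gcd(604, 119) = 1.
By Bézout, 119·(-269) + 604·(53) = 1.
One solution: (370, 1475).
General: u = 370 + 604t, v = 1475 - 119t.
u ≥ 0 ⇒ t ≥ 0; v ≥ 0 ⇒ t ≤ 12. So t ∈ [0, 12]: 13 solutions.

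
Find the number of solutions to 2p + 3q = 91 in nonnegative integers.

15

gcd(3, 2) = 1  (3 = 1×2 + 1, 2 = 2×1).
Back-substituting, 2×(-1) + 3×(1) = 1.
Scale by 91: one solution is (-91, 91). Reduce p mod 3: (2, 29).
General: p = 2 + 3t, q = 29 - 2t.
p ≥ 0 ⇒ t ≥ 0; q ≥ 0 ⇒ t ≤ 14. So t ∈ [0, 14]: 15 solutions.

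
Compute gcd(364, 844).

4

gcd(844, 364) = 4  (844 = 2·364 + 116, 364 = 3·116 + 16, 116 = 7·16 + 4, 16 = 4·4).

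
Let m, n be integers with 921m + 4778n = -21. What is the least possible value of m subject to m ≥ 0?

4171

gcd(4778, 921):
  4778 = 5×921 + 173
  921 = 5×173 + 56
  173 = 3×56 + 5
  56 = 11×5 + 1
  5 = 5×1
so gcd(4778, 921) = 1.
1 divides -21, so solutions exist.
Back-substitute for Bézout coefficients:
  1 = 56 - 11×5
  ... = 921×(939) + 4778×(-181)
Scale by -21/1 = -21: (m₀, n₀) = (-19719, 3801).
General solution: m = -19719 + 4778t, n = 3801 - 921t for integer t.
m ≥ 0: smallest is -19719 mod 4778 = 4171 (at t = 5), with n = -804.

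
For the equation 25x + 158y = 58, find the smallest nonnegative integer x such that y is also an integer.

154

gcd(158, 25):
  158 = 6·25 + 8
  25 = 3·8 + 1
  8 = 8·1
so gcd(158, 25) = 1.
1 divides 58, so solutions exist.
Back-substitute for Bézout coefficients:
  1 = 25 - 3·8
  ... = 25·(19) + 158·(-3)
Scale by 58/1 = 58: (x₀, y₀) = (1102, -174).
General solution: x = 1102 + 158t, y = -174 - 25t for integer t.
x ≥ 0: smallest is 1102 mod 158 = 154 (at t = -6), with y = -24.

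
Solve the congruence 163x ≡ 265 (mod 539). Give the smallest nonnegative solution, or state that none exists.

gcd(539, 163) = 1  (539 = 3×163 + 50, 163 = 3×50 + 13, 50 = 3×13 + 11, 13 = 1×11 + 2, 11 = 5×2 + 1, 2 = 2×1).
1 divides 265, so solutions exist.
Back-substituting, 163×(-248) + 539×(75) = 1.
So 163×(-248) ≡ 1 (mod 539); multiply by 265: x ≡ -65720 (mod 539).
Smallest nonnegative: x = -65720 mod 539 = 38.

38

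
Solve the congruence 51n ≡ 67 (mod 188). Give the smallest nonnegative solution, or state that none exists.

gcd(188, 51) = 1.
1 divides 67, so solutions exist.
By Bézout, 51·(59) + 188·(-16) = 1.
So 51·(59) ≡ 1 (mod 188); multiply by 67: n ≡ 3953 (mod 188).
Smallest nonnegative: n = 3953 mod 188 = 5.

5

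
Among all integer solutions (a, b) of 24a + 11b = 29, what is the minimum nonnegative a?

9

gcd(24, 11) = 1.
1 divides 29, so solutions exist.
By Bézout, 24×(-5) + 11×(11) = 1.
Scale by 29/1 = 29: (a₀, b₀) = (-145, 319).
General solution: a = -145 + 11t, b = 319 - 24t for integer t.
a ≥ 0: smallest is -145 mod 11 = 9 (at t = 14), with b = -17.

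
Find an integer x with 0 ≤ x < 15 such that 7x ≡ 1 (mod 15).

13

gcd(15, 7):
  15 = 2×7 + 1
  7 = 7×1
so gcd(15, 7) = 1.
Back-substitute for Bézout coefficients:
  1 = 15 - 2×7
  ... = 7×(-2) + 15×(1)
So 7×-2 ≡ 1 (mod 15), and -2 mod 15 = 13.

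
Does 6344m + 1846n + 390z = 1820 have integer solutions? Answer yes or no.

gcd(6344, 1846) = 26  (6344 = 3·1846 + 806, 1846 = 2·806 + 234, 806 = 3·234 + 104, 234 = 2·104 + 26, 104 = 4·26).
gcd(26, 390) = 26.
26 divides 1820, so integer solutions exist.

yes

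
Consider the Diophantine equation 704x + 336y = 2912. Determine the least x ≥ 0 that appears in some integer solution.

gcd(704, 336):
  704 = 2×336 + 32
  336 = 10×32 + 16
  32 = 2×16
so gcd(704, 336) = 16.
16 divides 2912, so solutions exist.
Back-substitute for Bézout coefficients:
  16 = 336 - 10×32
  ... = 704×(-10) + 336×(21)
Scale by 2912/16 = 182: (x₀, y₀) = (-1820, 3822).
General solution: x = -1820 + 21t, y = 3822 - 44t for integer t.
x ≥ 0: smallest is -1820 mod 21 = 7 (at t = 87), with y = -6.

7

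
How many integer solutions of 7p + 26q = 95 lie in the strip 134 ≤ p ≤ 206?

3

gcd(26, 7):
  26 = 3×7 + 5
  7 = 1×5 + 2
  5 = 2×2 + 1
  2 = 2×1
so gcd(26, 7) = 1.
Back-substitute for Bézout coefficients:
  1 = 5 - 2×2
  ... = 7×(-11) + 26×(3)
Scale by 95: particular solution (-1045, 285); reduce p mod 26: (21, -2).
General solution: p = 21 + 26t, q = -2 - 7t for integer t.
134 ≤ 21 + 26t ≤ 206 gives t ∈ [5, 7], which is 3 values.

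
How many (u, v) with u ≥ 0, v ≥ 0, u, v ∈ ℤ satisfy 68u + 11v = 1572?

gcd(68, 11):
  68 = 6·11 + 2
  11 = 5·2 + 1
  2 = 2·1
so gcd(68, 11) = 1.
Back-substitute for Bézout coefficients:
  1 = 11 - 5·2
  ... = 68·(-5) + 11·(31)
Scale by 1572: one solution is (-7860, 48732). Reduce u mod 11: (5, 112).
General: u = 5 + 11t, v = 112 - 68t.
u ≥ 0 ⇒ t ≥ 0; v ≥ 0 ⇒ t ≤ 1. So t ∈ [0, 1]: 2 solutions.

2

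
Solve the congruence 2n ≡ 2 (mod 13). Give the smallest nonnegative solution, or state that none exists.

gcd(13, 2) = 1  (13 = 6*2 + 1, 2 = 2*1).
1 divides 2, so solutions exist.
Back-substituting, 2*(-6) + 13*(1) = 1.
So 2*(-6) ≡ 1 (mod 13); multiply by 2: n ≡ -12 (mod 13).
Smallest nonnegative: n = -12 mod 13 = 1.

1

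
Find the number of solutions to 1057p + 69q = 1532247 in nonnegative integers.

gcd(1057, 69) = 1.
By Bézout, 1057*(22) + 69*(-337) = 1.
One solution: (36, 21655).
General: p = 36 + 69t, q = 21655 - 1057t.
p ≥ 0 ⇒ t ≥ 0; q ≥ 0 ⇒ t ≤ 20. So t ∈ [0, 20]: 21 solutions.

21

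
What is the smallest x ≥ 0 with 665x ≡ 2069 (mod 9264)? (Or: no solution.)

gcd(9264, 665) = 1.
1 divides 2069, so solutions exist.
By Bézout, 665*(-2215) + 9264*(159) = 1.
So 665*(-2215) ≡ 1 (mod 9264); multiply by 2069: x ≡ -4582835 (mod 9264).
Smallest nonnegative: x = -4582835 mod 9264 = 2845.

2845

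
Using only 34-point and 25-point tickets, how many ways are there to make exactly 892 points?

Need nonnegative integers with 34j + 25k = 892.
gcd(34, 25) = 1, and 34·(-11) + 25·(15) = 1.
So (j₀, k₀) = (-9812, 13380); general j = -9812 + 25t, k = 13380 - 34t.
j ≥ 0 ⇒ t ≥ 393; k ≥ 0 ⇒ t ≤ 393. That's 1 value of t.

1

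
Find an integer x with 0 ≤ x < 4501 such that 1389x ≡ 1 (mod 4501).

3652

gcd(4501, 1389) = 1.
By Bézout, 1389·(-849) + 4501·(262) = 1.
So 1389·-849 ≡ 1 (mod 4501), and -849 mod 4501 = 3652.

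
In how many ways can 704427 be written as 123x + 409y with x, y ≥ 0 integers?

14

gcd(409, 123) = 1.
By Bézout, 123×(-133) + 409×(40) = 1.
One solution: (21, 1716).
General: x = 21 + 409t, y = 1716 - 123t.
x ≥ 0 ⇒ t ≥ 0; y ≥ 0 ⇒ t ≤ 13. So t ∈ [0, 13]: 14 solutions.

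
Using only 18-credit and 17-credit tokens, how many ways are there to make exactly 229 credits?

1

Need nonnegative integers with 18j + 17k = 229.
gcd(18, 17) = 1, and 18·(1) + 17·(-1) = 1.
So (j₀, k₀) = (229, -229); general j = 229 + 17t, k = -229 - 18t.
j ≥ 0 ⇒ t ≥ -13; k ≥ 0 ⇒ t ≤ -13. That's 1 value of t.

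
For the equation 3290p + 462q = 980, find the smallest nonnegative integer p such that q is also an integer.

gcd(3290, 462) = 14.
14 divides 980, so solutions exist.
By Bézout, 3290*(-8) + 462*(57) = 14.
Scale by 980/14 = 70: (p₀, q₀) = (-560, 3990).
General solution: p = -560 + 33t, q = 3990 - 235t for integer t.
p ≥ 0: smallest is -560 mod 33 = 1 (at t = 17), with q = -5.

1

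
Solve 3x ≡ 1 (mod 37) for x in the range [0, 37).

25

gcd(37, 3) = 1.
By Bézout, 3×(-12) + 37×(1) = 1.
So 3×-12 ≡ 1 (mod 37), and -12 mod 37 = 25.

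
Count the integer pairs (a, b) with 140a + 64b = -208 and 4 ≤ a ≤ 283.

18

gcd(140, 64) = 4.
By Bézout, 140*(-5) + 64*(11) = 4.
Particular solution: (4, -12).
General solution: a = 4 + 16t, b = -12 - 35t for integer t.
4 ≤ 4 + 16t ≤ 283 gives t ∈ [0, 17], which is 18 values.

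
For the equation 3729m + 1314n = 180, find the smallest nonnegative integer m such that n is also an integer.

gcd(3729, 1314) = 3.
3 divides 180, so solutions exist.
By Bézout, 3729×(37) + 1314×(-105) = 3.
Scale by 180/3 = 60: (m₀, n₀) = (2220, -6300).
General solution: m = 2220 + 438t, n = -6300 - 1243t for integer t.
m ≥ 0: smallest is 2220 mod 438 = 30 (at t = -5), with n = -85.

30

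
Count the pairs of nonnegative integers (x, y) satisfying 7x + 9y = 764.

12

gcd(9, 7) = 1  (9 = 1·7 + 2, 7 = 3·2 + 1, 2 = 2·1).
Back-substituting, 7·(4) + 9·(-3) = 1.
Scale by 764: one solution is (3056, -2292). Reduce x mod 9: (5, 81).
General: x = 5 + 9t, y = 81 - 7t.
x ≥ 0 ⇒ t ≥ 0; y ≥ 0 ⇒ t ≤ 11. So t ∈ [0, 11]: 12 solutions.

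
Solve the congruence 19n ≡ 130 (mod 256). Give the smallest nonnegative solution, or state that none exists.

gcd(256, 19):
  256 = 13·19 + 9
  19 = 2·9 + 1
  9 = 9·1
so gcd(256, 19) = 1.
1 divides 130, so solutions exist.
Back-substitute for Bézout coefficients:
  1 = 19 - 2·9
  ... = 19·(27) + 256·(-2)
So 19·(27) ≡ 1 (mod 256); multiply by 130: n ≡ 3510 (mod 256).
Smallest nonnegative: n = 3510 mod 256 = 182.

182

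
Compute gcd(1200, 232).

gcd(1200, 232):
  1200 = 5*232 + 40
  232 = 5*40 + 32
  40 = 1*32 + 8
  32 = 4*8
so gcd(1200, 232) = 8.

8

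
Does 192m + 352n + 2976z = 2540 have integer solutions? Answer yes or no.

gcd(352, 192) = 32  (352 = 1·192 + 160, 192 = 1·160 + 32, 160 = 5·32).
gcd(32, 2976) = 32.
32 does not divide 2540 (remainder 12), so no integer solutions.

no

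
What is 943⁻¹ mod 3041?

2625

gcd(3041, 943):
  3041 = 3*943 + 212
  943 = 4*212 + 95
  212 = 2*95 + 22
  95 = 4*22 + 7
  22 = 3*7 + 1
  7 = 7*1
so gcd(3041, 943) = 1.
Back-substitute for Bézout coefficients:
  1 = 22 - 3*7
  ... = 943*(-416) + 3041*(129)
So 943*-416 ≡ 1 (mod 3041), and -416 mod 3041 = 2625.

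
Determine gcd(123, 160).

1

gcd(160, 123):
  160 = 1·123 + 37
  123 = 3·37 + 12
  37 = 3·12 + 1
  12 = 12·1
so gcd(160, 123) = 1.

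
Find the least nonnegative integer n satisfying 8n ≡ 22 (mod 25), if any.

9

gcd(25, 8) = 1.
1 divides 22, so solutions exist.
By Bézout, 8·(-3) + 25·(1) = 1.
So 8·(-3) ≡ 1 (mod 25); multiply by 22: n ≡ -66 (mod 25).
Smallest nonnegative: n = -66 mod 25 = 9.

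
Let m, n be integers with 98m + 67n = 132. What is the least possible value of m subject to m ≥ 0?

41

gcd(98, 67):
  98 = 1·67 + 31
  67 = 2·31 + 5
  31 = 6·5 + 1
  5 = 5·1
so gcd(98, 67) = 1.
1 divides 132, so solutions exist.
Back-substitute for Bézout coefficients:
  1 = 31 - 6·5
  ... = 98·(13) + 67·(-19)
Scale by 132/1 = 132: (m₀, n₀) = (1716, -2508).
General solution: m = 1716 + 67t, n = -2508 - 98t for integer t.
m ≥ 0: smallest is 1716 mod 67 = 41 (at t = -25), with n = -58.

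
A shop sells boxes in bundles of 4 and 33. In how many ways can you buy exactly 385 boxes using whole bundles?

3

Need nonnegative integers with 4j + 33k = 385.
gcd(4, 33) = 1, and 4·(-8) + 33·(1) = 1.
So (j₀, k₀) = (-3080, 385); general j = -3080 + 33t, k = 385 - 4t.
j ≥ 0 ⇒ t ≥ 94; k ≥ 0 ⇒ t ≤ 96. That's 3 values of t.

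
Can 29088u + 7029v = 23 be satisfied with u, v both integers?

no

gcd(29088, 7029) = 9  (29088 = 4×7029 + 972, 7029 = 7×972 + 225, 972 = 4×225 + 72, 225 = 3×72 + 9, 72 = 8×9).
9 does not divide 23 (remainder 5), so no integer solutions.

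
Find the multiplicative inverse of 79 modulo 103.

30

gcd(103, 79) = 1.
By Bézout, 79·(30) + 103·(-23) = 1.
So 79·30 ≡ 1 (mod 103), and 30 mod 103 = 30.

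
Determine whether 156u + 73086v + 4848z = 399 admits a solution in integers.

gcd(73086, 156) = 78  (73086 = 468×156 + 78, 156 = 2×78).
gcd(78, 4848) = 6.
6 does not divide 399 (remainder 3), so no integer solutions.

no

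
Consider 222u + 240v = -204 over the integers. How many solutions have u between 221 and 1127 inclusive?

23

gcd(240, 222) = 6.
By Bézout, 222·(13) + 240·(-12) = 6.
Particular solution: (38, -36).
General solution: u = 38 + 40t, v = -36 - 37t for integer t.
221 ≤ 38 + 40t ≤ 1127 gives t ∈ [5, 27], which is 23 values.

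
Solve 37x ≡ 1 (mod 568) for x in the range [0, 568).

261

gcd(568, 37):
  568 = 15·37 + 13
  37 = 2·13 + 11
  13 = 1·11 + 2
  11 = 5·2 + 1
  2 = 2·1
so gcd(568, 37) = 1.
Back-substitute for Bézout coefficients:
  1 = 11 - 5·2
  ... = 37·(261) + 568·(-17)
So 37·261 ≡ 1 (mod 568), and 261 mod 568 = 261.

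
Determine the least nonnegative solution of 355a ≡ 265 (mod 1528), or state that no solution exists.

gcd(1528, 355):
  1528 = 4*355 + 108
  355 = 3*108 + 31
  108 = 3*31 + 15
  31 = 2*15 + 1
  15 = 15*1
so gcd(1528, 355) = 1.
1 divides 265, so solutions exist.
Back-substitute for Bézout coefficients:
  1 = 31 - 2*15
  ... = 355*(99) + 1528*(-23)
So 355*(99) ≡ 1 (mod 1528); multiply by 265: a ≡ 26235 (mod 1528).
Smallest nonnegative: a = 26235 mod 1528 = 259.

259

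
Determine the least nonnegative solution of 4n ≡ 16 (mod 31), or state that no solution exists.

4

gcd(31, 4):
  31 = 7·4 + 3
  4 = 1·3 + 1
  3 = 3·1
so gcd(31, 4) = 1.
1 divides 16, so solutions exist.
Back-substitute for Bézout coefficients:
  1 = 4 - 1·3
  ... = 4·(8) + 31·(-1)
So 4·(8) ≡ 1 (mod 31); multiply by 16: n ≡ 128 (mod 31).
Smallest nonnegative: n = 128 mod 31 = 4.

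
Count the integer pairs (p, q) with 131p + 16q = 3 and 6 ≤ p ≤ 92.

5

gcd(131, 16) = 1  (131 = 8×16 + 3, 16 = 5×3 + 1, 3 = 3×1).
Back-substituting, 131×(-5) + 16×(41) = 1.
Scale by 3: particular solution (-15, 123); reduce p mod 16: (1, -8).
General solution: p = 1 + 16t, q = -8 - 131t for integer t.
6 ≤ 1 + 16t ≤ 92 gives t ∈ [1, 5], which is 5 values.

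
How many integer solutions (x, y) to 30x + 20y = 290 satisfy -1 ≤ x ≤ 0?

1

gcd(30, 20) = 10  (30 = 1*20 + 10, 20 = 2*10).
Back-substituting, 30*(1) + 20*(-1) = 10.
Scale by 29: particular solution (29, -29); reduce x mod 2: (1, 13).
General solution: x = 1 + 2t, y = 13 - 3t for integer t.
-1 ≤ 1 + 2t ≤ 0 gives t ∈ [-1, -1], which is 1 value.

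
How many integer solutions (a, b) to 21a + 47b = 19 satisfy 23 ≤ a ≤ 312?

gcd(47, 21) = 1.
By Bézout, 21·(9) + 47·(-4) = 1.
Particular solution: (30, -13).
General solution: a = 30 + 47t, b = -13 - 21t for integer t.
23 ≤ 30 + 47t ≤ 312 gives t ∈ [0, 6], which is 7 values.

7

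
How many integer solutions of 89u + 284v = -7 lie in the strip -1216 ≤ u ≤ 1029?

gcd(284, 89):
  284 = 3·89 + 17
  89 = 5·17 + 4
  17 = 4·4 + 1
  4 = 4·1
so gcd(284, 89) = 1.
Back-substitute for Bézout coefficients:
  1 = 17 - 4·4
  ... = 89·(-67) + 284·(21)
Scale by -7: particular solution (469, -147); reduce u mod 284: (185, -58).
General solution: u = 185 + 284t, v = -58 - 89t for integer t.
-1216 ≤ 185 + 284t ≤ 1029 gives t ∈ [-4, 2], which is 7 values.

7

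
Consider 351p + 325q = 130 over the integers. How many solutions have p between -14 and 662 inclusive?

gcd(351, 325) = 13  (351 = 1×325 + 26, 325 = 12×26 + 13, 26 = 2×13).
Back-substituting, 351×(-12) + 325×(13) = 13.
Scale by 10: particular solution (-120, 130); reduce p mod 25: (5, -5).
General solution: p = 5 + 25t, q = -5 - 27t for integer t.
-14 ≤ 5 + 25t ≤ 662 gives t ∈ [0, 26], which is 27 values.

27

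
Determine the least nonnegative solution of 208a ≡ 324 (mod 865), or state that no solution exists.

118

gcd(865, 208) = 1  (865 = 4×208 + 33, 208 = 6×33 + 10, 33 = 3×10 + 3, 10 = 3×3 + 1, 3 = 3×1).
1 divides 324, so solutions exist.
Back-substituting, 208×(262) + 865×(-63) = 1.
So 208×(262) ≡ 1 (mod 865); multiply by 324: a ≡ 84888 (mod 865).
Smallest nonnegative: a = 84888 mod 865 = 118.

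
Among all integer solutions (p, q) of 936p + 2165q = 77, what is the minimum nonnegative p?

gcd(2165, 936):
  2165 = 2·936 + 293
  936 = 3·293 + 57
  293 = 5·57 + 8
  57 = 7·8 + 1
  8 = 8·1
so gcd(2165, 936) = 1.
1 divides 77, so solutions exist.
Back-substitute for Bézout coefficients:
  1 = 57 - 7·8
  ... = 936·(266) + 2165·(-115)
Scale by 77/1 = 77: (p₀, q₀) = (20482, -8855).
General solution: p = 20482 + 2165t, q = -8855 - 936t for integer t.
p ≥ 0: smallest is 20482 mod 2165 = 997 (at t = -9), with q = -431.

997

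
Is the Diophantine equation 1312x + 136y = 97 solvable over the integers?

gcd(1312, 136) = 8  (1312 = 9*136 + 88, 136 = 1*88 + 48, 88 = 1*48 + 40, 48 = 1*40 + 8, 40 = 5*8).
8 does not divide 97 (remainder 1), so no integer solutions.

no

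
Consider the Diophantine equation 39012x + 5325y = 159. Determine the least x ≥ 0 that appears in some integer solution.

gcd(39012, 5325) = 3.
3 divides 159, so solutions exist.
By Bézout, 39012·(794) + 5325·(-5817) = 3.
Scale by 159/3 = 53: (x₀, y₀) = (42082, -308301).
General solution: x = 42082 + 1775t, y = -308301 - 13004t for integer t.
x ≥ 0: smallest is 42082 mod 1775 = 1257 (at t = -23), with y = -9209.

1257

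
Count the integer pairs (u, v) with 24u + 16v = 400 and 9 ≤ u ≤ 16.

gcd(24, 16):
  24 = 1×16 + 8
  16 = 2×8
so gcd(24, 16) = 8.
Back-substitute for Bézout coefficients:
  8 = 24 - 1×16
  ... = 24×(1) + 16×(-1)
Scale by 50: particular solution (50, -50); reduce u mod 2: (0, 25).
General solution: u = 0 + 2t, v = 25 - 3t for integer t.
9 ≤ 0 + 2t ≤ 16 gives t ∈ [5, 8], which is 4 values.

4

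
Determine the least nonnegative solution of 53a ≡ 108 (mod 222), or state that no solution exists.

90

gcd(222, 53) = 1  (222 = 4×53 + 10, 53 = 5×10 + 3, 10 = 3×3 + 1, 3 = 3×1).
1 divides 108, so solutions exist.
Back-substituting, 53×(-67) + 222×(16) = 1.
So 53×(-67) ≡ 1 (mod 222); multiply by 108: a ≡ -7236 (mod 222).
Smallest nonnegative: a = -7236 mod 222 = 90.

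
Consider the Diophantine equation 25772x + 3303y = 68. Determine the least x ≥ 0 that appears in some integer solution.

1621

gcd(25772, 3303) = 1.
1 divides 68, so solutions exist.
By Bézout, 25772*(461) + 3303*(-3597) = 1.
Scale by 68/1 = 68: (x₀, y₀) = (31348, -244596).
General solution: x = 31348 + 3303t, y = -244596 - 25772t for integer t.
x ≥ 0: smallest is 31348 mod 3303 = 1621 (at t = -9), with y = -12648.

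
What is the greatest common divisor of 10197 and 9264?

gcd(10197, 9264):
  10197 = 1·9264 + 933
  9264 = 9·933 + 867
  933 = 1·867 + 66
  867 = 13·66 + 9
  66 = 7·9 + 3
  9 = 3·3
so gcd(10197, 9264) = 3.

3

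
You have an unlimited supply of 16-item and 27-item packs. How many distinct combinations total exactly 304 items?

Need nonnegative integers with 16j + 27k = 304.
gcd(16, 27) = 1, and 16·(-5) + 27·(3) = 1.
So (j₀, k₀) = (-1520, 912); general j = -1520 + 27t, k = 912 - 16t.
j ≥ 0 ⇒ t ≥ 57; k ≥ 0 ⇒ t ≤ 57. That's 1 value of t.

1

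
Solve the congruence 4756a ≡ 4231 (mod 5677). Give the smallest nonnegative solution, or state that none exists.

1296

gcd(5677, 4756) = 1.
1 divides 4231, so solutions exist.
By Bézout, 4756×(376) + 5677×(-315) = 1.
So 4756×(376) ≡ 1 (mod 5677); multiply by 4231: a ≡ 1590856 (mod 5677).
Smallest nonnegative: a = 1590856 mod 5677 = 1296.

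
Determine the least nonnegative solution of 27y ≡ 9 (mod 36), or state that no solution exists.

gcd(36, 27):
  36 = 1×27 + 9
  27 = 3×9
so gcd(36, 27) = 9.
9 divides 9, so solutions exist.
Back-substitute for Bézout coefficients:
  9 = 36 - 1×27
  ... = 27×(-1) + 36×(1)
So 27×(-1) ≡ 9 (mod 36); multiply by 1: y ≡ -1 (mod 4).
Smallest nonnegative: y = -1 mod 4 = 3.

3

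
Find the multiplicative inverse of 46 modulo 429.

28

gcd(429, 46) = 1.
By Bézout, 46*(28) + 429*(-3) = 1.
So 46*28 ≡ 1 (mod 429), and 28 mod 429 = 28.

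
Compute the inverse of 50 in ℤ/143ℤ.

123

gcd(143, 50) = 1  (143 = 2*50 + 43, 50 = 1*43 + 7, 43 = 6*7 + 1, 7 = 7*1).
Back-substituting, 50*(-20) + 143*(7) = 1.
So 50*-20 ≡ 1 (mod 143), and -20 mod 143 = 123.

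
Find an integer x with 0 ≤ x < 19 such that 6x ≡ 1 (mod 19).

gcd(19, 6):
  19 = 3·6 + 1
  6 = 6·1
so gcd(19, 6) = 1.
Back-substitute for Bézout coefficients:
  1 = 19 - 3·6
  ... = 6·(-3) + 19·(1)
So 6·-3 ≡ 1 (mod 19), and -3 mod 19 = 16.

16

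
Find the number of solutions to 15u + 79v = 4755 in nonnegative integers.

5

gcd(79, 15):
  79 = 5·15 + 4
  15 = 3·4 + 3
  4 = 1·3 + 1
  3 = 3·1
so gcd(79, 15) = 1.
Back-substitute for Bézout coefficients:
  1 = 4 - 1·3
  ... = 15·(-21) + 79·(4)
Scale by 4755: one solution is (-99855, 19020). Reduce u mod 79: (1, 60).
General: u = 1 + 79t, v = 60 - 15t.
u ≥ 0 ⇒ t ≥ 0; v ≥ 0 ⇒ t ≤ 4. So t ∈ [0, 4]: 5 solutions.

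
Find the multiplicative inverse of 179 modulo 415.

364

gcd(415, 179) = 1  (415 = 2×179 + 57, 179 = 3×57 + 8, 57 = 7×8 + 1, 8 = 8×1).
Back-substituting, 179×(-51) + 415×(22) = 1.
So 179×-51 ≡ 1 (mod 415), and -51 mod 415 = 364.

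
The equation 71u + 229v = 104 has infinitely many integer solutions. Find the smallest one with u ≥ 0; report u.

95

gcd(229, 71):
  229 = 3*71 + 16
  71 = 4*16 + 7
  16 = 2*7 + 2
  7 = 3*2 + 1
  2 = 2*1
so gcd(229, 71) = 1.
1 divides 104, so solutions exist.
Back-substitute for Bézout coefficients:
  1 = 7 - 3*2
  ... = 71*(100) + 229*(-31)
Scale by 104/1 = 104: (u₀, v₀) = (10400, -3224).
General solution: u = 10400 + 229t, v = -3224 - 71t for integer t.
u ≥ 0: smallest is 10400 mod 229 = 95 (at t = -45), with v = -29.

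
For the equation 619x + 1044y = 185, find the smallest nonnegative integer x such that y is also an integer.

gcd(1044, 619):
  1044 = 1×619 + 425
  619 = 1×425 + 194
  425 = 2×194 + 37
  194 = 5×37 + 9
  37 = 4×9 + 1
  9 = 9×1
so gcd(1044, 619) = 1.
1 divides 185, so solutions exist.
Back-substitute for Bézout coefficients:
  1 = 37 - 4×9
  ... = 619×(-113) + 1044×(67)
Scale by 185/1 = 185: (x₀, y₀) = (-20905, 12395).
General solution: x = -20905 + 1044t, y = 12395 - 619t for integer t.
x ≥ 0: smallest is -20905 mod 1044 = 1019 (at t = 21), with y = -604.

1019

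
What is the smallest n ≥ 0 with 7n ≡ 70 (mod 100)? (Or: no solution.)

10

gcd(100, 7) = 1.
1 divides 70, so solutions exist.
By Bézout, 7×(43) + 100×(-3) = 1.
So 7×(43) ≡ 1 (mod 100); multiply by 70: n ≡ 3010 (mod 100).
Smallest nonnegative: n = 3010 mod 100 = 10.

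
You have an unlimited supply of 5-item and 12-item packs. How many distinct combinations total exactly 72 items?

2

Need nonnegative integers with 5j + 12k = 72.
gcd(5, 12) = 1, and 5·(5) + 12·(-2) = 1.
So (j₀, k₀) = (360, -144); general j = 360 + 12t, k = -144 - 5t.
j ≥ 0 ⇒ t ≥ -30; k ≥ 0 ⇒ t ≤ -29. That's 2 values of t.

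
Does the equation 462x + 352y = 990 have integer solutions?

yes

gcd(462, 352):
  462 = 1·352 + 110
  352 = 3·110 + 22
  110 = 5·22
so gcd(462, 352) = 22.
22 divides 990, so integer solutions exist.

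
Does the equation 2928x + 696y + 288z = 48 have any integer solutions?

gcd(2928, 696) = 24  (2928 = 4*696 + 144, 696 = 4*144 + 120, 144 = 1*120 + 24, 120 = 5*24).
gcd(24, 288) = 24.
24 divides 48, so integer solutions exist.

yes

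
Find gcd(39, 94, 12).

1

gcd(94, 39):
  94 = 2×39 + 16
  39 = 2×16 + 7
  16 = 2×7 + 2
  7 = 3×2 + 1
  2 = 2×1
so gcd(94, 39) = 1.
gcd(1, 12) = 1.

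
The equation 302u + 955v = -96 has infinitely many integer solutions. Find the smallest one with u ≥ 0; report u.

gcd(955, 302):
  955 = 3*302 + 49
  302 = 6*49 + 8
  49 = 6*8 + 1
  8 = 8*1
so gcd(955, 302) = 1.
1 divides -96, so solutions exist.
Back-substitute for Bézout coefficients:
  1 = 49 - 6*8
  ... = 302*(-117) + 955*(37)
Scale by -96/1 = -96: (u₀, v₀) = (11232, -3552).
General solution: u = 11232 + 955t, v = -3552 - 302t for integer t.
u ≥ 0: smallest is 11232 mod 955 = 727 (at t = -11), with v = -230.

727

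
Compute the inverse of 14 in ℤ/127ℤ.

gcd(127, 14) = 1.
By Bézout, 14·(-9) + 127·(1) = 1.
So 14·-9 ≡ 1 (mod 127), and -9 mod 127 = 118.

118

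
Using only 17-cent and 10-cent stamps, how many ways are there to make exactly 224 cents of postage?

2

Need nonnegative integers with 17j + 10k = 224.
gcd(17, 10) = 1, and 17·(3) + 10·(-5) = 1.
So (j₀, k₀) = (672, -1120); general j = 672 + 10t, k = -1120 - 17t.
j ≥ 0 ⇒ t ≥ -67; k ≥ 0 ⇒ t ≤ -66. That's 2 values of t.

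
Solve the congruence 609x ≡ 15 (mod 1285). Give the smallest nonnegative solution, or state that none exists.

690

gcd(1285, 609) = 1.
1 divides 15, so solutions exist.
By Bézout, 609×(-211) + 1285×(100) = 1.
So 609×(-211) ≡ 1 (mod 1285); multiply by 15: x ≡ -3165 (mod 1285).
Smallest nonnegative: x = -3165 mod 1285 = 690.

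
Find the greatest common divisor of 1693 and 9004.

gcd(9004, 1693) = 1  (9004 = 5·1693 + 539, 1693 = 3·539 + 76, 539 = 7·76 + 7, 76 = 10·7 + 6, 7 = 1·6 + 1, 6 = 6·1).

1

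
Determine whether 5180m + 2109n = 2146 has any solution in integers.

yes

gcd(5180, 2109) = 37  (5180 = 2×2109 + 962, 2109 = 2×962 + 185, 962 = 5×185 + 37, 185 = 5×37).
37 divides 2146, so integer solutions exist.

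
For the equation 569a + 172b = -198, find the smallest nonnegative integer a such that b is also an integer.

6

gcd(569, 172):
  569 = 3*172 + 53
  172 = 3*53 + 13
  53 = 4*13 + 1
  13 = 13*1
so gcd(569, 172) = 1.
1 divides -198, so solutions exist.
Back-substitute for Bézout coefficients:
  1 = 53 - 4*13
  ... = 569*(13) + 172*(-43)
Scale by -198/1 = -198: (a₀, b₀) = (-2574, 8514).
General solution: a = -2574 + 172t, b = 8514 - 569t for integer t.
a ≥ 0: smallest is -2574 mod 172 = 6 (at t = 15), with b = -21.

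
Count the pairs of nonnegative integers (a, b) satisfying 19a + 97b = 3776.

gcd(97, 19) = 1  (97 = 5*19 + 2, 19 = 9*2 + 1, 2 = 2*1).
Back-substituting, 19*(46) + 97*(-9) = 1.
Scale by 3776: one solution is (173696, -33984). Reduce a mod 97: (66, 26).
General: a = 66 + 97t, b = 26 - 19t.
a ≥ 0 ⇒ t ≥ 0; b ≥ 0 ⇒ t ≤ 1. So t ∈ [0, 1]: 2 solutions.

2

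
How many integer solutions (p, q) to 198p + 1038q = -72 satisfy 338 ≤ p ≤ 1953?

gcd(1038, 198) = 6.
By Bézout, 198*(21) + 1038*(-4) = 6.
Particular solution: (94, -18).
General solution: p = 94 + 173t, q = -18 - 33t for integer t.
338 ≤ 94 + 173t ≤ 1953 gives t ∈ [2, 10], which is 9 values.

9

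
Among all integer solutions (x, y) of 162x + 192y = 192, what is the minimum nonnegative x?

0

gcd(192, 162) = 6.
6 divides 192, so solutions exist.
By Bézout, 162·(-13) + 192·(11) = 6.
Scale by 192/6 = 32: (x₀, y₀) = (-416, 352).
General solution: x = -416 + 32t, y = 352 - 27t for integer t.
x ≥ 0: smallest is -416 mod 32 = 0 (at t = 13), with y = 1.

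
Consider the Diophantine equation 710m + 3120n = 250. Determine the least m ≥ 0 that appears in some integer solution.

119

gcd(3120, 710) = 10.
10 divides 250, so solutions exist.
By Bézout, 710·(-145) + 3120·(33) = 10.
Scale by 250/10 = 25: (m₀, n₀) = (-3625, 825).
General solution: m = -3625 + 312t, n = 825 - 71t for integer t.
m ≥ 0: smallest is -3625 mod 312 = 119 (at t = 12), with n = -27.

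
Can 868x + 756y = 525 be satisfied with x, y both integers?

gcd(868, 756):
  868 = 1×756 + 112
  756 = 6×112 + 84
  112 = 1×84 + 28
  84 = 3×28
so gcd(868, 756) = 28.
28 does not divide 525 (remainder 21), so no integer solutions.

no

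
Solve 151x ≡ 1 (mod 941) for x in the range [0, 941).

430

gcd(941, 151) = 1.
By Bézout, 151×(430) + 941×(-69) = 1.
So 151×430 ≡ 1 (mod 941), and 430 mod 941 = 430.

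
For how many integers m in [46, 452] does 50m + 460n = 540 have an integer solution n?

gcd(460, 50) = 10.
By Bézout, 50·(-9) + 460·(1) = 10.
Particular solution: (20, -1).
General solution: m = 20 + 46t, n = -1 - 5t for integer t.
46 ≤ 20 + 46t ≤ 452 gives t ∈ [1, 9], which is 9 values.

9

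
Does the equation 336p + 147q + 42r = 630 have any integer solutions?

gcd(336, 147) = 21  (336 = 2*147 + 42, 147 = 3*42 + 21, 42 = 2*21).
gcd(21, 42) = 21.
21 divides 630, so integer solutions exist.

yes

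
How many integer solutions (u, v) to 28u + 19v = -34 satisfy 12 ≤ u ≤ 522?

gcd(28, 19) = 1.
By Bézout, 28×(-2) + 19×(3) = 1.
Particular solution: (11, -18).
General solution: u = 11 + 19t, v = -18 - 28t for integer t.
12 ≤ 11 + 19t ≤ 522 gives t ∈ [1, 26], which is 26 values.

26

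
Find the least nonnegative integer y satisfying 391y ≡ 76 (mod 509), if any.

77

gcd(509, 391) = 1.
1 divides 76, so solutions exist.
By Bézout, 391·(-220) + 509·(169) = 1.
So 391·(-220) ≡ 1 (mod 509); multiply by 76: y ≡ -16720 (mod 509).
Smallest nonnegative: y = -16720 mod 509 = 77.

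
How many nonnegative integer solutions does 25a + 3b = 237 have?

4

gcd(25, 3):
  25 = 8·3 + 1
  3 = 3·1
so gcd(25, 3) = 1.
Back-substitute for Bézout coefficients:
  1 = 25 - 8·3
  ... = 25·(1) + 3·(-8)
Scale by 237: one solution is (237, -1896). Reduce a mod 3: (0, 79).
General: a = 0 + 3t, b = 79 - 25t.
a ≥ 0 ⇒ t ≥ 0; b ≥ 0 ⇒ t ≤ 3. So t ∈ [0, 3]: 4 solutions.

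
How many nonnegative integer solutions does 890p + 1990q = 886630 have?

5

gcd(1990, 890) = 10  (1990 = 2·890 + 210, 890 = 4·210 + 50, 210 = 4·50 + 10, 50 = 5·10).
Back-substituting, 890·(-38) + 1990·(17) = 10.
Scale by 88663: one solution is (-3369194, 1507271). Reduce p mod 199: (75, 412).
General: p = 75 + 199t, q = 412 - 89t.
p ≥ 0 ⇒ t ≥ 0; q ≥ 0 ⇒ t ≤ 4. So t ∈ [0, 4]: 5 solutions.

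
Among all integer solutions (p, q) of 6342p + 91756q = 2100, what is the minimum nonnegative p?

5122

gcd(91756, 6342) = 14.
14 divides 2100, so solutions exist.
By Bézout, 6342×(-2937) + 91756×(203) = 14.
Scale by 2100/14 = 150: (p₀, q₀) = (-440550, 30450).
General solution: p = -440550 + 6554t, q = 30450 - 453t for integer t.
p ≥ 0: smallest is -440550 mod 6554 = 5122 (at t = 68), with q = -354.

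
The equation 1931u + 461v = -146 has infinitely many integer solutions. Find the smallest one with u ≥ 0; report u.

99

gcd(1931, 461):
  1931 = 4*461 + 87
  461 = 5*87 + 26
  87 = 3*26 + 9
  26 = 2*9 + 8
  9 = 1*8 + 1
  8 = 8*1
so gcd(1931, 461) = 1.
1 divides -146, so solutions exist.
Back-substitute for Bézout coefficients:
  1 = 9 - 1*8
  ... = 1931*(53) + 461*(-222)
Scale by -146/1 = -146: (u₀, v₀) = (-7738, 32412).
General solution: u = -7738 + 461t, v = 32412 - 1931t for integer t.
u ≥ 0: smallest is -7738 mod 461 = 99 (at t = 17), with v = -415.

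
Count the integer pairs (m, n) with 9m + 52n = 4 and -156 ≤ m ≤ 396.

11

gcd(52, 9):
  52 = 5·9 + 7
  9 = 1·7 + 2
  7 = 3·2 + 1
  2 = 2·1
so gcd(52, 9) = 1.
Back-substitute for Bézout coefficients:
  1 = 7 - 3·2
  ... = 9·(-23) + 52·(4)
Scale by 4: particular solution (-92, 16); reduce m mod 52: (12, -2).
General solution: m = 12 + 52t, n = -2 - 9t for integer t.
-156 ≤ 12 + 52t ≤ 396 gives t ∈ [-3, 7], which is 11 values.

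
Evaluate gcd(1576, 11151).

1

gcd(11151, 1576) = 1  (11151 = 7×1576 + 119, 1576 = 13×119 + 29, 119 = 4×29 + 3, 29 = 9×3 + 2, 3 = 1×2 + 1, 2 = 2×1).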